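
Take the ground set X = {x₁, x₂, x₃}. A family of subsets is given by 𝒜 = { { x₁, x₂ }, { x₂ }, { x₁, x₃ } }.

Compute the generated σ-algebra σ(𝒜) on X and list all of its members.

Initial family (5 sets): { {}, { x₂ }, { x₁, x₂ }, { x₁, x₃ }, X }.
Iteration 1: +1 →
  { x₃ }  = X∖{ x₁, x₂ }
  (now 6)
Iteration 2: 1 new —
  { x₂, x₃ }  = { x₃ } ∪ { x₂ }
  (now 7)
Iteration 3: 1 new —
  { x₁ }  = X∖{ x₂, x₃ }
  (now 8)
Iteration 4: already closed under ᶜ and ∪.

Hence σ(𝒜) has 8 members: { {}, { x₁ }, { x₂ }, { x₃ }, { x₁, x₂ }, { x₁, x₃ }, { x₂, x₃ }, X }.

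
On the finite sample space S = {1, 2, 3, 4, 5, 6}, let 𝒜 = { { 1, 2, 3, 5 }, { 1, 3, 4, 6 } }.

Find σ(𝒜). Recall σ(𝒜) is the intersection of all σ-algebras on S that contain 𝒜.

Begin from { {  }, { 1, 2, 3, 5 }, { 1, 3, 4, 6 }, S } (that is, 𝒜 plus ∅ and S).
Step 1 adds 2:
  { 2, 5 }  = ᶜ of { 1, 3, 4, 6 }
  { 4, 6 }  = ᶜ of { 1, 2, 3, 5 }
  [6 total]
Step 2 (1 new):
  { 2, 4, 5, 6 }  = { 2, 5 } ∪ { 4, 6 }
  [7 total]
Step 3: +1 →
  { 1, 3 }  = ᶜ of { 2, 4, 5, 6 }
  [8 total]
Step 4 adds nothing — fixpoint reached.

|σ(𝒜)| = 8.  σ(𝒜) = { {  }, { 1, 3 }, { 2, 5 }, { 4, 6 }, { 1, 2, 3, 5 }, { 1, 3, 4, 6 }, { 2, 4, 5, 6 }, S }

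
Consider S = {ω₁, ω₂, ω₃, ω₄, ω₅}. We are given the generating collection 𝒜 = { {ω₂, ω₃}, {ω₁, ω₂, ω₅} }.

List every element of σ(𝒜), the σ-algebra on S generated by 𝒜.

σ(𝒜) (16 sets): { ∅, {ω₂}, {ω₃}, {ω₄}, {ω₁, ω₅}, {ω₂, ω₃}, {ω₂, ω₄}, {ω₃, ω₄}, {ω₁, ω₂, ω₅}, {ω₁, ω₃, ω₅}, {ω₁, ω₄, ω₅}, {ω₂, ω₃, ω₄}, {ω₁, ω₂, ω₃, ω₅}, {ω₁, ω₂, ω₄, ω₅}, {ω₁, ω₃, ω₄, ω₅}, S }

Working:
Seed the family with 𝒜 together with ∅ and S: { ∅, {ω₂, ω₃}, {ω₁, ω₂, ω₅}, S }.
Step 1: 3 new —
  {ω₃, ω₄}  = S∖{ω₁, ω₂, ω₅}
  {ω₁, ω₄, ω₅}  = S∖{ω₂, ω₃}
  {ω₁, ω₂, ω₃, ω₅}  = {ω₂, ω₃} ∪ {ω₁, ω₂, ω₅}
Step 2: 4 new —
  {ω₄}  = S∖{ω₁, ω₂, ω₃, ω₅}
  {ω₂, ω₃, ω₄}  = {ω₃, ω₄} ∪ {ω₂, ω₃}
  {ω₁, ω₂, ω₄, ω₅}  = {ω₁, ω₄, ω₅} ∪ {ω₁, ω₂, ω₅}
  {ω₁, ω₃, ω₄, ω₅}  = {ω₁, ω₄, ω₅} ∪ {ω₃, ω₄}
Step 3 adds 3:
  {ω₂}  = S∖{ω₁, ω₃, ω₄, ω₅}
  {ω₃}  = S∖{ω₁, ω₂, ω₄, ω₅}
  {ω₁, ω₅}  = S∖{ω₂, ω₃, ω₄}
Step 4: 2 new —
  {ω₂, ω₄}  = {ω₄} ∪ {ω₂}
  {ω₁, ω₃, ω₅}  = {ω₃} ∪ {ω₁, ω₅}
Step 5 adds nothing — fixpoint reached.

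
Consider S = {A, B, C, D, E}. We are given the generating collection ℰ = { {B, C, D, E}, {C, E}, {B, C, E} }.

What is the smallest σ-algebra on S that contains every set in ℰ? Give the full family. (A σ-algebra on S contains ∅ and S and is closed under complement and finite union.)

Answer: σ(ℰ) = { ∅, {A}, {B}, {D}, {A, B}, {A, D}, {B, D}, {C, E}, {A, B, D}, {A, C, E}, {B, C, E}, {C, D, E}, {A, B, C, E}, {A, C, D, E}, {B, C, D, E}, S }

Check:
Take S₀ = ℰ ∪ {∅, S} = { ∅, {C, E}, {B, C, E}, {B, C, D, E}, S }.
Round 1 (3 new):
  {A}  = {B, C, D, E}ᶜ
  {A, D}  = {B, C, E}ᶜ
  {A, B, D}  = {C, E}ᶜ
  (now 8)
Round 2: 3 new —
  {A, C, E}  = {C, E} ∪ {A}
  {A, B, C, E}  = {B, C, E} ∪ {A}
  {A, C, D, E}  = {C, E} ∪ {A, D}
  (now 11)
Round 3 adds 3:
  {B}  = {A, C, D, E}ᶜ
  {D}  = {A, B, C, E}ᶜ
  {B, D}  = {A, C, E}ᶜ
  (now 14)
Round 4. New:
  {A, B}  = {B} ∪ {A}
  {C, D, E}  = {D} ∪ {C, E}
  (now 16)
After Round 5 the family is unchanged; done.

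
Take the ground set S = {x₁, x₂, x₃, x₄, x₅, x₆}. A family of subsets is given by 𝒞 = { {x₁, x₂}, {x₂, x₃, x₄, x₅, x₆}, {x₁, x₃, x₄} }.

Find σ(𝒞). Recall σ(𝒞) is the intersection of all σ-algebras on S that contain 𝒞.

Initial family (5 sets): { {}, {x₁, x₂}, {x₁, x₃, x₄}, {x₂, x₃, x₄, x₅, x₆}, S }.
Round 1. New:
  {x₁}  = S∖{x₂, x₃, x₄, x₅, x₆}
  {x₂, x₅, x₆}  = S∖{x₁, x₃, x₄}
  {x₁, x₂, x₃, x₄}  = {x₁, x₃, x₄} ∪ {x₁, x₂}
  {x₃, x₄, x₅, x₆}  = S∖{x₁, x₂}
  [9 total]
Round 2: 3 new —
  {x₅, x₆}  = S∖{x₁, x₂, x₃, x₄}
  {x₁, x₂, x₅, x₆}  = {x₁, x₂} ∪ {x₂, x₅, x₆}
  {x₁, x₃, x₄, x₅, x₆}  = {x₃, x₄, x₅, x₆} ∪ {x₁, x₃, x₄}
  [12 total]
Round 3. New:
  {x₂}  = S∖{x₁, x₃, x₄, x₅, x₆}
  {x₃, x₄}  = S∖{x₁, x₂, x₅, x₆}
  {x₁, x₅, x₆}  = {x₅, x₆} ∪ {x₁}
  [15 total]
Round 4: +1 →
  {x₂, x₃, x₄}  = S∖{x₁, x₅, x₆}
  [16 total]
Round 5: already closed under ᶜ and ∪.

|σ(𝒞)| = 16.  σ(𝒞) = { {}, {x₁}, {x₂}, {x₁, x₂}, {x₃, x₄}, {x₅, x₆}, {x₁, x₃, x₄}, {x₁, x₅, x₆}, {x₂, x₃, x₄}, {x₂, x₅, x₆}, {x₁, x₂, x₃, x₄}, {x₁, x₂, x₅, x₆}, {x₃, x₄, x₅, x₆}, {x₁, x₃, x₄, x₅, x₆}, {x₂, x₃, x₄, x₅, x₆}, S }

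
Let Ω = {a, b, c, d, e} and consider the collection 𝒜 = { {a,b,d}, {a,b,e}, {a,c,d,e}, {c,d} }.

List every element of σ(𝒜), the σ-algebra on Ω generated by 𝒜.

Seed the family with 𝒜 together with ∅ and Ω: { {}, {c,d}, {a,b,d}, {a,b,e}, {a,c,d,e}, Ω }.
Iteration 1: 4 new —
  {b}  = complement {a,c,d,e}
  {c,e}  = complement {a,b,d}
  {a,b,c,d}  = {c,d} ∪ {a,b,d}
  {a,b,d,e}  = {a,b,e} ∪ {a,b,d}
Iteration 2: 6 new —
  {c}  = complement {a,b,d,e}
  {e}  = complement {a,b,c,d}
  {b,c,d}  = {c,d} ∪ {b}
  {b,c,e}  = {b} ∪ {c,e}
  {c,d,e}  = {c,d} ∪ {c,e}
  {a,b,c,e}  = {a,b,e} ∪ {c,e}
Iteration 3. New:
  {d}  = complement {a,b,c,e}
  {a,b}  = complement {c,d,e}
  {a,d}  = complement {b,c,e}
  {a,e}  = complement {b,c,d}
  {b,c}  = {c} ∪ {b}
  {b,e}  = {b} ∪ {e}
  {b,c,d,e}  = {c,d,e} ∪ {b,c,e}
Iteration 4 (8 new):
  {a}  = complement {b,c,d,e}
  {b,d}  = {b} ∪ {d}
  {d,e}  = {e} ∪ {d}
  {a,b,c}  = {a,b} ∪ {c}
  {a,c,d}  = complement {b,e}
  {a,c,e}  = {c} ∪ {a,e}
  {a,d,e}  = complement {b,c}
  {b,d,e}  = {b,e} ∪ {d}
Iteration 5: 1 new —
  {a,c}  = complement {b,d,e}
Iteration 6 adds nothing — fixpoint reached.

σ(𝒜) = { {}, {a}, {b}, {c}, {d}, {e}, {a,b}, {a,c}, {a,d}, {a,e}, {b,c}, {b,d}, {b,e}, {c,d}, {c,e}, {d,e}, {a,b,c}, {a,b,d}, {a,b,e}, {a,c,d}, {a,c,e}, {a,d,e}, {b,c,d}, {b,c,e}, {b,d,e}, {c,d,e}, {a,b,c,d}, {a,b,c,e}, {a,b,d,e}, {a,c,d,e}, {b,c,d,e}, Ω }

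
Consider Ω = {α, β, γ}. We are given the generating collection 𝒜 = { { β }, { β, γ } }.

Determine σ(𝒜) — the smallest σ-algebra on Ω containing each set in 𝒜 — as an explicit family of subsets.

σ(𝒜) (8 sets): { ∅, { α }, { β }, { γ }, { α, β }, { α, γ }, { β, γ }, Ω }

Trace:
Start: 𝒜 ∪ {∅, Ω} = { ∅, { β }, { β, γ }, Ω }.
Pass 1: 2 new —
  { α }  = complement { β, γ }
  { α, γ }  = complement { β }
  — 6 sets.
Pass 2. New:
  { α, β }  = { β } ∪ { α }
  — 7 sets.
Pass 3. New:
  { γ }  = complement { α, β }
  — 8 sets.
Pass 4 adds nothing — fixpoint reached.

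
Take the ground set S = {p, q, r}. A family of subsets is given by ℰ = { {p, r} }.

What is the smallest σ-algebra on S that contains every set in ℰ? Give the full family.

Begin from { ∅, {p, r}, S } (that is, ℰ plus ∅ and S).
Pass 1. New:
  {q}  = {p, r}ᶜ
  (now 4)
Pass 2 adds nothing — fixpoint reached.

Therefore σ(ℰ) = { ∅, {q}, {p, r}, S } (|σ(ℰ)| = 4).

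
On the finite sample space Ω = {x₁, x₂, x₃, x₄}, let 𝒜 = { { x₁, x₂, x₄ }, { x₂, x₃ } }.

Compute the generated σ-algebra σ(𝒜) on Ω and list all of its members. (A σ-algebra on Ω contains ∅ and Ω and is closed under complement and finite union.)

Begin from { {  }, { x₂, x₃ }, { x₁, x₂, x₄ }, Ω } (that is, 𝒜 plus ∅ and Ω).
Step 1 adds 2:
  { x₃ }  = complement { x₁, x₂, x₄ }
  { x₁, x₄ }  = complement { x₂, x₃ }
Step 2: 1 new —
  { x₁, x₃, x₄ }  = { x₃ } ∪ { x₁, x₄ }
Step 3 (1 new):
  { x₂ }  = complement { x₁, x₃, x₄ }
Step 4: already closed under ᶜ and ∪.

σ(𝒜) = { {  }, { x₂ }, { x₃ }, { x₁, x₄ }, { x₂, x₃ }, { x₁, x₂, x₄ }, { x₁, x₃, x₄ }, Ω }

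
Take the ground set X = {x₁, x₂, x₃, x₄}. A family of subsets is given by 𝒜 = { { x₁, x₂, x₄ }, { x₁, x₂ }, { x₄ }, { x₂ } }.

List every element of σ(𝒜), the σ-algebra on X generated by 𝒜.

Start: 𝒜 ∪ {∅, X} = { {}, { x₂ }, { x₄ }, { x₁, x₂ }, { x₁, x₂, x₄ }, X }.
Step 1. New:
  { x₃ }  = complement { x₁, x₂, x₄ }
  { x₂, x₄ }  = { x₄ } ∪ { x₂ }
  { x₃, x₄ }  = complement { x₁, x₂ }
  { x₁, x₂, x₃ }  = complement { x₄ }
  { x₁, x₃, x₄ }  = complement { x₂ }
  |family| = 11
Step 2: 3 new —
  { x₁, x₃ }  = complement { x₂, x₄ }
  { x₂, x₃ }  = { x₂ } ∪ { x₃ }
  { x₂, x₃, x₄ }  = { x₃, x₄ } ∪ { x₂ }
  |family| = 14
Step 3 adds 2:
  { x₁ }  = complement { x₂, x₃, x₄ }
  { x₁, x₄ }  = complement { x₂, x₃ }
  |family| = 16
Step 4: stable.

Therefore σ(𝒜) = { {}, { x₁ }, { x₂ }, { x₃ }, { x₄ }, { x₁, x₂ }, { x₁, x₃ }, { x₁, x₄ }, { x₂, x₃ }, { x₂, x₄ }, { x₃, x₄ }, { x₁, x₂, x₃ }, { x₁, x₂, x₄ }, { x₁, x₃, x₄ }, { x₂, x₃, x₄ }, X } (|σ(𝒜)| = 16).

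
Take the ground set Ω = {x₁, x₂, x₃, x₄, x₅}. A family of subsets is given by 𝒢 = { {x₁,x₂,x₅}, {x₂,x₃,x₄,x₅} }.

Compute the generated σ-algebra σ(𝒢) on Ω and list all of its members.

Begin from { {}, {x₁,x₂,x₅}, {x₂,x₃,x₄,x₅}, Ω } (that is, 𝒢 plus ∅ and Ω).
Iteration 1: +2 →
  {x₁}  = Ω∖{x₂,x₃,x₄,x₅}
  {x₃,x₄}  = Ω∖{x₁,x₂,x₅}
  |family| = 6
Iteration 2. New:
  {x₁,x₃,x₄}  = {x₃,x₄} ∪ {x₁}
  |family| = 7
Iteration 3 (1 new):
  {x₂,x₅}  = Ω∖{x₁,x₃,x₄}
  |family| = 8
Iteration 4: already closed under ᶜ and ∪.

Hence σ(𝒢) has 8 members: { {}, {x₁}, {x₂,x₅}, {x₃,x₄}, {x₁,x₂,x₅}, {x₁,x₃,x₄}, {x₂,x₃,x₄,x₅}, Ω }.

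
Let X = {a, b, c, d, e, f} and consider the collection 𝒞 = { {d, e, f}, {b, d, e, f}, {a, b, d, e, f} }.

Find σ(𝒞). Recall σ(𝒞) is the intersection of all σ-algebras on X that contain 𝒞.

σ(𝒞) = { {}, {a}, {b}, {c}, {a, b}, {a, c}, {b, c}, {a, b, c}, {d, e, f}, {a, d, e, f}, {b, d, e, f}, {c, d, e, f}, {a, b, d, e, f}, {a, c, d, e, f}, {b, c, d, e, f}, X }

Check:
Seed the family with 𝒞 together with ∅ and X: { {}, {d, e, f}, {b, d, e, f}, {a, b, d, e, f}, X }.
Round 1 (3 new):
  {c}  = {a, b, d, e, f}ᶜ
  {a, c}  = {b, d, e, f}ᶜ
  {a, b, c}  = {d, e, f}ᶜ
Round 2 adds 3:
  {c, d, e, f}  = {c} ∪ {d, e, f}
  {a, c, d, e, f}  = {d, e, f} ∪ {a, c}
  {b, c, d, e, f}  = {c} ∪ {b, d, e, f}
Round 3. New:
  {a}  = {b, c, d, e, f}ᶜ
  {b}  = {a, c, d, e, f}ᶜ
  {a, b}  = {c, d, e, f}ᶜ
Round 4. New:
  {b, c}  = {c} ∪ {b}
  {a, d, e, f}  = {d, e, f} ∪ {a}
Round 5: no new sets; the family is a σ-algebra.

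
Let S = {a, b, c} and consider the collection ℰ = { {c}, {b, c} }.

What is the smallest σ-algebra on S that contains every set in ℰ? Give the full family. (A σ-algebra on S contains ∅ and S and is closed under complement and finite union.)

|σ(ℰ)| = 8.  σ(ℰ) = { {}, {a}, {b}, {c}, {a, b}, {a, c}, {b, c}, S }

Check:
Begin from { {}, {c}, {b, c}, S } (that is, ℰ plus ∅ and S).
Round 1 adds 2:
  {a}  = complement {b, c}
  {a, b}  = complement {c}
  — 6 sets.
Round 2: 1 new —
  {a, c}  = {c} ∪ {a}
  — 7 sets.
Round 3: +1 →
  {b}  = complement {a, c}
  — 8 sets.
Round 4: closed — nothing new.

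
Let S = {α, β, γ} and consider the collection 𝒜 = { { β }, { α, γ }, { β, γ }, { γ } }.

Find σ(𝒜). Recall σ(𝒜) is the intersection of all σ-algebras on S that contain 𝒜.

Answer: σ(𝒜) = { {}, { α }, { β }, { γ }, { α, β }, { α, γ }, { β, γ }, S }

Derivation:
Take S₀ = 𝒜 ∪ {∅, S} = { {}, { β }, { γ }, { α, γ }, { β, γ }, S }.
Pass 1: 2 new —
  { α }  = { β, γ }ᶜ
  { α, β }  = { γ }ᶜ
  (now 8)
After Pass 2 the family is unchanged; done.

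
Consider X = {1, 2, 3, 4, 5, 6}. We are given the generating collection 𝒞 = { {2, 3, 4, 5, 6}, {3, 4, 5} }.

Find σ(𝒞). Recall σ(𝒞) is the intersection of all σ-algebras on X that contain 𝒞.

σ(𝒞) (8 sets): { {}, {1}, {2, 6}, {1, 2, 6}, {3, 4, 5}, {1, 3, 4, 5}, {2, 3, 4, 5, 6}, X }

Trace:
Initial family (4 sets): { {}, {3, 4, 5}, {2, 3, 4, 5, 6}, X }.
Round 1. New:
  {1}  = X∖{2, 3, 4, 5, 6}
  {1, 2, 6}  = X∖{3, 4, 5}
  |family| = 6
Round 2 (1 new):
  {1, 3, 4, 5}  = {3, 4, 5} ∪ {1}
  |family| = 7
Round 3 (1 new):
  {2, 6}  = X∖{1, 3, 4, 5}
  |family| = 8
Round 4: no new sets; the family is a σ-algebra.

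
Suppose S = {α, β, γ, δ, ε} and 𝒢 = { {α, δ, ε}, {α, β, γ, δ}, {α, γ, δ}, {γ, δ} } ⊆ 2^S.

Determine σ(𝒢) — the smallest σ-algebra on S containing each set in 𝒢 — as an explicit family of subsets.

σ(𝒢) (32 sets): { ∅, {α}, {β}, {γ}, {δ}, {ε}, {α, β}, {α, γ}, {α, δ}, {α, ε}, {β, γ}, {β, δ}, {β, ε}, {γ, δ}, {γ, ε}, {δ, ε}, {α, β, γ}, {α, β, δ}, {α, β, ε}, {α, γ, δ}, {α, γ, ε}, {α, δ, ε}, {β, γ, δ}, {β, γ, ε}, {β, δ, ε}, {γ, δ, ε}, {α, β, γ, δ}, {α, β, γ, ε}, {α, β, δ, ε}, {α, γ, δ, ε}, {β, γ, δ, ε}, S }

Working:
Begin from { ∅, {γ, δ}, {α, γ, δ}, {α, δ, ε}, {α, β, γ, δ}, S } (that is, 𝒢 plus ∅ and S).
Step 1 adds 5:
  {ε}  = {α, β, γ, δ}ᶜ
  {β, γ}  = {α, δ, ε}ᶜ
  {β, ε}  = {α, γ, δ}ᶜ
  {α, β, ε}  = {γ, δ}ᶜ
  {α, γ, δ, ε}  = {α, δ, ε} ∪ {α, γ, δ}
Step 2. New:
  {β}  = {α, γ, δ, ε}ᶜ
  {β, γ, δ}  = {γ, δ} ∪ {β, γ}
  {β, γ, ε}  = {β, ε} ∪ {β, γ}
  {γ, δ, ε}  = {γ, δ} ∪ {ε}
  {α, β, γ, ε}  = {α, β, ε} ∪ {β, γ}
  {α, β, δ, ε}  = {α, δ, ε} ∪ {β, ε}
  {β, γ, δ, ε}  = {β, ε} ∪ {γ, δ}
Step 3 (6 new):
  {α}  = {β, γ, δ, ε}ᶜ
  {γ}  = {α, β, δ, ε}ᶜ
  {δ}  = {α, β, γ, ε}ᶜ
  {α, β}  = {γ, δ, ε}ᶜ
  {α, δ}  = {β, γ, ε}ᶜ
  {α, ε}  = {β, γ, δ}ᶜ
Step 4: 8 new —
  {α, γ}  = {γ} ∪ {α}
  {β, δ}  = {β} ∪ {δ}
  {γ, ε}  = {ε} ∪ {γ}
  {δ, ε}  = {ε} ∪ {δ}
  {α, β, γ}  = {α, β} ∪ {γ}
  {α, β, δ}  = {α, β} ∪ {α, δ}
  {α, γ, ε}  = {γ} ∪ {α, ε}
  {β, δ, ε}  = {β, ε} ∪ {δ}
Step 5 adds nothing — fixpoint reached.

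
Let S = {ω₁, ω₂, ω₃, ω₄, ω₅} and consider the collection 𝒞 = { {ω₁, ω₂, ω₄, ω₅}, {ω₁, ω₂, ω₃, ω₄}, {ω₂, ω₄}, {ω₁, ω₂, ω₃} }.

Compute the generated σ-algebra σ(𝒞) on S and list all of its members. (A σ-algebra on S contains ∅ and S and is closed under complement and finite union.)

σ(𝒞) = { {}, {ω₁}, {ω₂}, {ω₃}, {ω₄}, {ω₅}, {ω₁, ω₂}, {ω₁, ω₃}, {ω₁, ω₄}, {ω₁, ω₅}, {ω₂, ω₃}, {ω₂, ω₄}, {ω₂, ω₅}, {ω₃, ω₄}, {ω₃, ω₅}, {ω₄, ω₅}, {ω₁, ω₂, ω₃}, {ω₁, ω₂, ω₄}, {ω₁, ω₂, ω₅}, {ω₁, ω₃, ω₄}, {ω₁, ω₃, ω₅}, {ω₁, ω₄, ω₅}, {ω₂, ω₃, ω₄}, {ω₂, ω₃, ω₅}, {ω₂, ω₄, ω₅}, {ω₃, ω₄, ω₅}, {ω₁, ω₂, ω₃, ω₄}, {ω₁, ω₂, ω₃, ω₅}, {ω₁, ω₂, ω₄, ω₅}, {ω₁, ω₃, ω₄, ω₅}, {ω₂, ω₃, ω₄, ω₅}, S }

Check:
Seed the family with 𝒞 together with ∅ and S: { {}, {ω₂, ω₄}, {ω₁, ω₂, ω₃}, {ω₁, ω₂, ω₃, ω₄}, {ω₁, ω₂, ω₄, ω₅}, S }.
Round 1. New:
  {ω₃}  = {ω₁, ω₂, ω₄, ω₅}ᶜ
  {ω₅}  = {ω₁, ω₂, ω₃, ω₄}ᶜ
  {ω₄, ω₅}  = {ω₁, ω₂, ω₃}ᶜ
  {ω₁, ω₃, ω₅}  = {ω₂, ω₄}ᶜ
  [10 total]
Round 2: +6 →
  {ω₃, ω₅}  = {ω₅} ∪ {ω₃}
  {ω₂, ω₃, ω₄}  = {ω₃} ∪ {ω₂, ω₄}
  {ω₂, ω₄, ω₅}  = {ω₅} ∪ {ω₂, ω₄}
  {ω₃, ω₄, ω₅}  = {ω₄, ω₅} ∪ {ω₃}
  {ω₁, ω₂, ω₃, ω₅}  = {ω₁, ω₂, ω₃} ∪ {ω₁, ω₃, ω₅}
  {ω₁, ω₃, ω₄, ω₅}  = {ω₁, ω₃, ω₅} ∪ {ω₄, ω₅}
  [16 total]
Round 3: +7 →
  {ω₂}  = {ω₁, ω₃, ω₄, ω₅}ᶜ
  {ω₄}  = {ω₁, ω₂, ω₃, ω₅}ᶜ
  {ω₁, ω₂}  = {ω₃, ω₄, ω₅}ᶜ
  {ω₁, ω₃}  = {ω₂, ω₄, ω₅}ᶜ
  {ω₁, ω₅}  = {ω₂, ω₃, ω₄}ᶜ
  {ω₁, ω₂, ω₄}  = {ω₃, ω₅}ᶜ
  {ω₂, ω₃, ω₄, ω₅}  = {ω₄, ω₅} ∪ {ω₂, ω₃, ω₄}
  [23 total]
Round 4. New:
  {ω₁}  = {ω₂, ω₃, ω₄, ω₅}ᶜ
  {ω₂, ω₃}  = {ω₂} ∪ {ω₃}
  {ω₂, ω₅}  = {ω₂} ∪ {ω₅}
  {ω₃, ω₄}  = {ω₃} ∪ {ω₄}
  {ω₁, ω₂, ω₅}  = {ω₁, ω₂} ∪ {ω₅}
  {ω₁, ω₃, ω₄}  = {ω₁, ω₃} ∪ {ω₄}
  {ω₁, ω₄, ω₅}  = {ω₄, ω₅} ∪ {ω₁, ω₅}
  {ω₂, ω₃, ω₅}  = {ω₂} ∪ {ω₃, ω₅}
  [31 total]
Round 5 adds 1:
  {ω₁, ω₄}  = {ω₂, ω₃, ω₅}ᶜ
  [32 total]
Round 6: stable.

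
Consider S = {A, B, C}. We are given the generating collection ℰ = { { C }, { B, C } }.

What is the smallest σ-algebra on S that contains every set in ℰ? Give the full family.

Take S₀ = ℰ ∪ {∅, S} = { {  }, { C }, { B, C }, S }.
Round 1. New:
  { A }  = ᶜ of { B, C }
  { A, B }  = ᶜ of { C }
  [6 total]
Round 2. New:
  { A, C }  = { C } ∪ { A }
  [7 total]
Round 3. New:
  { B }  = ᶜ of { A, C }
  [8 total]
Round 4 adds nothing — fixpoint reached.

Hence σ(ℰ) has 8 members: { {  }, { A }, { B }, { C }, { A, B }, { A, C }, { B, C }, S }.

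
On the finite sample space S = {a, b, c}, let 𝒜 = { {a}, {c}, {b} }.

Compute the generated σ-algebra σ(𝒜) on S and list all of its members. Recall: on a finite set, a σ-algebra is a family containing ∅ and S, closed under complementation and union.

σ(𝒜) = { ∅, {a}, {b}, {c}, {a,b}, {a,c}, {b,c}, S }

Derivation:
Start: 𝒜 ∪ {∅, S} = { ∅, {a}, {b}, {c}, S }.
Pass 1: 3 new —
  {a,b}  = S∖{c}
  {a,c}  = S∖{b}
  {b,c}  = S∖{a}
  (now 8)
After Pass 2 the family is unchanged; done.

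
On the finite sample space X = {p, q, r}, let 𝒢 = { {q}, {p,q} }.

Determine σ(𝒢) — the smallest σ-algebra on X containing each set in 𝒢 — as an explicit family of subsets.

|σ(𝒢)| = 8.  σ(𝒢) = { ∅, {p}, {q}, {r}, {p,q}, {p,r}, {q,r}, X }

Trace:
Seed the family with 𝒢 together with ∅ and X: { ∅, {q}, {p,q}, X }.
Pass 1. New:
  {r}  = ᶜ of {p,q}
  {p,r}  = ᶜ of {q}
Pass 2: +1 →
  {q,r}  = {r} ∪ {q}
Pass 3 adds 1:
  {p}  = ᶜ of {q,r}
Pass 4: already closed under ᶜ and ∪.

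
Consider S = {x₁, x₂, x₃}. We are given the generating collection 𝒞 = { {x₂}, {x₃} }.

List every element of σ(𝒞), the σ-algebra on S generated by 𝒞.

σ(𝒞) = { ∅, {x₁}, {x₂}, {x₃}, {x₁, x₂}, {x₁, x₃}, {x₂, x₃}, S }

Working:
Begin from { ∅, {x₂}, {x₃}, S } (that is, 𝒞 plus ∅ and S).
Pass 1 (3 new):
  {x₁, x₂}  = ᶜ of {x₃}
  {x₁, x₃}  = ᶜ of {x₂}
  {x₂, x₃}  = {x₃} ∪ {x₂}
  [7 total]
Pass 2: +1 →
  {x₁}  = ᶜ of {x₂, x₃}
  [8 total]
After Pass 3 the family is unchanged; done.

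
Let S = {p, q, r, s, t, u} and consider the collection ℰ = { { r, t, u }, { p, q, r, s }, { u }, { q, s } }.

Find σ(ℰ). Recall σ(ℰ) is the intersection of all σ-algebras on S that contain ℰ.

σ(ℰ) = { {}, { p }, { r }, { t }, { u }, { p, r }, { p, t }, { p, u }, { q, s }, { r, t }, { r, u }, { t, u }, { p, q, s }, { p, r, t }, { p, r, u }, { p, t, u }, { q, r, s }, { q, s, t }, { q, s, u }, { r, t, u }, { p, q, r, s }, { p, q, s, t }, { p, q, s, u }, { p, r, t, u }, { q, r, s, t }, { q, r, s, u }, { q, s, t, u }, { p, q, r, s, t }, { p, q, r, s, u }, { p, q, s, t, u }, { q, r, s, t, u }, S }

Check:
Start: ℰ ∪ {∅, S} = { {}, { u }, { q, s }, { r, t, u }, { p, q, r, s }, S }.
Step 1: 7 new —
  { t, u }  = S∖{ p, q, r, s }
  { p, q, s }  = S∖{ r, t, u }
  { q, s, u }  = { q, s } ∪ { u }
  { p, r, t, u }  = S∖{ q, s }
  { p, q, r, s, t }  = S∖{ u }
  { p, q, r, s, u }  = { p, q, r, s } ∪ { u }
  { q, r, s, t, u }  = { r, t, u } ∪ { q, s }
  — 13 sets.
Step 2. New:
  { p }  = S∖{ q, r, s, t, u }
  { t }  = S∖{ p, q, r, s, u }
  { p, r, t }  = S∖{ q, s, u }
  { p, q, s, u }  = { q, s, u } ∪ { p, q, s }
  { q, s, t, u }  = { q, s, u } ∪ { t, u }
  { p, q, s, t, u }  = { t, u } ∪ { p, q, s }
  — 19 sets.
Step 3: +8 →
  { r }  = S∖{ p, q, s, t, u }
  { p, r }  = S∖{ q, s, t, u }
  { p, t }  = { t } ∪ { p }
  { p, u }  = { u } ∪ { p }
  { r, t }  = S∖{ p, q, s, u }
  { p, t, u }  = { t, u } ∪ { p }
  { q, s, t }  = { q, s } ∪ { t }
  { p, q, s, t }  = { p, q, s } ∪ { t }
  — 27 sets.
Step 4 (5 new):
  { r, u }  = S∖{ p, q, s, t }
  { p, r, u }  = S∖{ q, s, t }
  { q, r, s }  = S∖{ p, t, u }
  { q, r, s, t }  = S∖{ p, u }
  { q, r, s, u }  = S∖{ p, t }
  — 32 sets.
Step 5: closed — nothing new.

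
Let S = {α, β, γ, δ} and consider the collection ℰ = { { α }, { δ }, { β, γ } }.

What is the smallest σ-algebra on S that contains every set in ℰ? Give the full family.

Initial family (5 sets): { {}, { α }, { δ }, { β, γ }, S }.
Step 1: 3 new —
  { α, δ }  = S∖{ β, γ }
  { α, β, γ }  = S∖{ δ }
  { β, γ, δ }  = S∖{ α }
  (now 8)
Step 2: closed — nothing new.

Hence σ(ℰ) has 8 members: { {}, { α }, { δ }, { α, δ }, { β, γ }, { α, β, γ }, { β, γ, δ }, S }.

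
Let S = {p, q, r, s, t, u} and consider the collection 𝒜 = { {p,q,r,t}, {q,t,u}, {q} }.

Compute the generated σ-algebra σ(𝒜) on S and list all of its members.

Seed the family with 𝒜 together with ∅ and S: { {}, {q}, {q,t,u}, {p,q,r,t}, S }.
Iteration 1: +4 →
  {s,u}  = S∖{p,q,r,t}
  {p,r,s}  = S∖{q,t,u}
  {p,q,r,t,u}  = {q,t,u} ∪ {p,q,r,t}
  {p,r,s,t,u}  = S∖{q}
  — 9 sets.
Iteration 2. New:
  {s}  = S∖{p,q,r,t,u}
  {q,s,u}  = {q} ∪ {s,u}
  {p,q,r,s}  = {q} ∪ {p,r,s}
  {p,r,s,u}  = {p,r,s} ∪ {s,u}
  {q,s,t,u}  = {q,t,u} ∪ {s,u}
  {p,q,r,s,t}  = {p,r,s} ∪ {p,q,r,t}
  — 15 sets.
Iteration 3. New:
  {u}  = S∖{p,q,r,s,t}
  {p,r}  = S∖{q,s,t,u}
  {q,s}  = {s} ∪ {q}
  {q,t}  = S∖{p,r,s,u}
  {t,u}  = S∖{p,q,r,s}
  {p,r,t}  = S∖{q,s,u}
  {p,q,r,s,u}  = {q,s,u} ∪ {p,r,s}
  — 22 sets.
Iteration 4: 8 new —
  {t}  = S∖{p,q,r,s,u}
  {q,u}  = {q} ∪ {u}
  {p,q,r}  = {q} ∪ {p,r}
  {p,r,u}  = {p,r} ∪ {u}
  {q,s,t}  = {q,t} ∪ {q,s}
  {s,t,u}  = {t,u} ∪ {s,u}
  {p,r,s,t}  = {p,r,t} ∪ {p,r,s}
  {p,r,t,u}  = S∖{q,s}
  — 30 sets.
Iteration 5. New:
  {s,t}  = {t} ∪ {s}
  {p,q,r,u}  = {p,q,r} ∪ {p,r,u}
  — 32 sets.
Iteration 6: closed — nothing new.

|σ(𝒜)| = 32.  σ(𝒜) = { {}, {q}, {s}, {t}, {u}, {p,r}, {q,s}, {q,t}, {q,u}, {s,t}, {s,u}, {t,u}, {p,q,r}, {p,r,s}, {p,r,t}, {p,r,u}, {q,s,t}, {q,s,u}, {q,t,u}, {s,t,u}, {p,q,r,s}, {p,q,r,t}, {p,q,r,u}, {p,r,s,t}, {p,r,s,u}, {p,r,t,u}, {q,s,t,u}, {p,q,r,s,t}, {p,q,r,s,u}, {p,q,r,t,u}, {p,r,s,t,u}, S }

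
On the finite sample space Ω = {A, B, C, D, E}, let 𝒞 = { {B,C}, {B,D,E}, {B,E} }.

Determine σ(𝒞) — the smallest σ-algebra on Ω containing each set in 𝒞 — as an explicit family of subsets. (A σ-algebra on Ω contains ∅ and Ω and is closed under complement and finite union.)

σ(𝒞) (32 sets): { ∅, {A}, {B}, {C}, {D}, {E}, {A,B}, {A,C}, {A,D}, {A,E}, {B,C}, {B,D}, {B,E}, {C,D}, {C,E}, {D,E}, {A,B,C}, {A,B,D}, {A,B,E}, {A,C,D}, {A,C,E}, {A,D,E}, {B,C,D}, {B,C,E}, {B,D,E}, {C,D,E}, {A,B,C,D}, {A,B,C,E}, {A,B,D,E}, {A,C,D,E}, {B,C,D,E}, Ω }

Derivation:
Begin from { ∅, {B,C}, {B,E}, {B,D,E}, Ω } (that is, 𝒞 plus ∅ and Ω).
Iteration 1: 5 new —
  {A,C}  = complement {B,D,E}
  {A,C,D}  = complement {B,E}
  {A,D,E}  = complement {B,C}
  {B,C,E}  = {B,E} ∪ {B,C}
  {B,C,D,E}  = {B,C} ∪ {B,D,E}
  (now 10)
Iteration 2: +7 →
  {A}  = complement {B,C,D,E}
  {A,D}  = complement {B,C,E}
  {A,B,C}  = {B,C} ∪ {A,C}
  {A,B,C,D}  = {A,C,D} ∪ {B,C}
  {A,B,C,E}  = {B,E} ∪ {A,C}
  {A,B,D,E}  = {A,D,E} ∪ {B,E}
  {A,C,D,E}  = {A,D,E} ∪ {A,C,D}
  (now 17)
Iteration 3. New:
  {B}  = complement {A,C,D,E}
  {C}  = complement {A,B,D,E}
  {D}  = complement {A,B,C,E}
  {E}  = complement {A,B,C,D}
  {D,E}  = complement {A,B,C}
  {A,B,E}  = {B,E} ∪ {A}
  (now 23)
Iteration 4. New:
  {A,B}  = {B} ∪ {A}
  {A,E}  = {E} ∪ {A}
  {B,D}  = {B} ∪ {D}
  {C,D}  = complement {A,B,E}
  {C,E}  = {E} ∪ {C}
  {A,B,D}  = {B} ∪ {A,D}
  {A,C,E}  = {E} ∪ {A,C}
  {B,C,D}  = {B,C} ∪ {D}
  {C,D,E}  = {D,E} ∪ {C}
  (now 32)
Iteration 5: stable.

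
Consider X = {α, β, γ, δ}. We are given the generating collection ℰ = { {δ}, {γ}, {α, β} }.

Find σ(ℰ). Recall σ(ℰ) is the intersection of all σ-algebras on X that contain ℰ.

|σ(ℰ)| = 8.  σ(ℰ) = { {}, {γ}, {δ}, {α, β}, {γ, δ}, {α, β, γ}, {α, β, δ}, X }

Check:
Initial family (5 sets): { {}, {γ}, {δ}, {α, β}, X }.
Step 1. New:
  {γ, δ}  = ᶜ of {α, β}
  {α, β, γ}  = ᶜ of {δ}
  {α, β, δ}  = ᶜ of {γ}
After Step 2 the family is unchanged; done.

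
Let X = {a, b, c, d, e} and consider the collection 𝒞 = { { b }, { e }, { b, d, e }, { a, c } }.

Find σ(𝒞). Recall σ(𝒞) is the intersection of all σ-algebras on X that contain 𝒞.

σ(𝒞) (16 sets): { ∅, { b }, { d }, { e }, { a, c }, { b, d }, { b, e }, { d, e }, { a, b, c }, { a, c, d }, { a, c, e }, { b, d, e }, { a, b, c, d }, { a, b, c, e }, { a, c, d, e }, X }

Trace:
Take S₀ = 𝒞 ∪ {∅, X} = { ∅, { b }, { e }, { a, c }, { b, d, e }, X }.
Step 1: 5 new —
  { b, e }  = { b } ∪ { e }
  { a, b, c }  = { a, c } ∪ { b }
  { a, c, e }  = { a, c } ∪ { e }
  { a, b, c, d }  = complement { e }
  { a, c, d, e }  = complement { b }
  |family| = 11
Step 2 adds 4:
  { b, d }  = complement { a, c, e }
  { d, e }  = complement { a, b, c }
  { a, c, d }  = complement { b, e }
  { a, b, c, e }  = { b, e } ∪ { a, b, c }
  |family| = 15
Step 3: +1 →
  { d }  = complement { a, b, c, e }
  |family| = 16
Step 4: no new sets; the family is a σ-algebra.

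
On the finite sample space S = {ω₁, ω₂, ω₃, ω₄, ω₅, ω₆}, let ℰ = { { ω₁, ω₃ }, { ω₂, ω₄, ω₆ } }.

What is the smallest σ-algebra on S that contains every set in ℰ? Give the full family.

Take S₀ = ℰ ∪ {∅, S} = { ∅, { ω₁, ω₃ }, { ω₂, ω₄, ω₆ }, S }.
Step 1: 3 new —
  { ω₁, ω₃, ω₅ }  = complement { ω₂, ω₄, ω₆ }
  { ω₂, ω₄, ω₅, ω₆ }  = complement { ω₁, ω₃ }
  { ω₁, ω₂, ω₃, ω₄, ω₆ }  = { ω₂, ω₄, ω₆ } ∪ { ω₁, ω₃ }
  (now 7)
Step 2 (1 new):
  { ω₅ }  = complement { ω₁, ω₂, ω₃, ω₄, ω₆ }
  (now 8)
Step 3: closed — nothing new.

Therefore σ(ℰ) = { ∅, { ω₅ }, { ω₁, ω₃ }, { ω₁, ω₃, ω₅ }, { ω₂, ω₄, ω₆ }, { ω₂, ω₄, ω₅, ω₆ }, { ω₁, ω₂, ω₃, ω₄, ω₆ }, S } (|σ(ℰ)| = 8).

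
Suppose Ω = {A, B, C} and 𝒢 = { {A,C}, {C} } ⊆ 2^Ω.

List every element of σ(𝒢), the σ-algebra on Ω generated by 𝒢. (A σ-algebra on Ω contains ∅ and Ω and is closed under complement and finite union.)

Start: 𝒢 ∪ {∅, Ω} = { {}, {C}, {A,C}, Ω }.
Step 1. New:
  {B}  = complement {A,C}
  {A,B}  = complement {C}
  |family| = 6
Step 2: +1 →
  {B,C}  = {C} ∪ {B}
  |family| = 7
Step 3. New:
  {A}  = complement {B,C}
  |family| = 8
Step 4: stable.

σ(𝒢) = { {}, {A}, {B}, {C}, {A,B}, {A,C}, {B,C}, Ω }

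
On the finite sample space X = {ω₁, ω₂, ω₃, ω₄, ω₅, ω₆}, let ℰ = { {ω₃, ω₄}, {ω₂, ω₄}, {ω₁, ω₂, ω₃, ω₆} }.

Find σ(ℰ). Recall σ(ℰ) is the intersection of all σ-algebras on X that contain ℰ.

Answer: σ(ℰ) = { {}, {ω₂}, {ω₃}, {ω₄}, {ω₅}, {ω₁, ω₆}, {ω₂, ω₃}, {ω₂, ω₄}, {ω₂, ω₅}, {ω₃, ω₄}, {ω₃, ω₅}, {ω₄, ω₅}, {ω₁, ω₂, ω₆}, {ω₁, ω₃, ω₆}, {ω₁, ω₄, ω₆}, {ω₁, ω₅, ω₆}, {ω₂, ω₃, ω₄}, {ω₂, ω₃, ω₅}, {ω₂, ω₄, ω₅}, {ω₃, ω₄, ω₅}, {ω₁, ω₂, ω₃, ω₆}, {ω₁, ω₂, ω₄, ω₆}, {ω₁, ω₂, ω₅, ω₆}, {ω₁, ω₃, ω₄, ω₆}, {ω₁, ω₃, ω₅, ω₆}, {ω₁, ω₄, ω₅, ω₆}, {ω₂, ω₃, ω₄, ω₅}, {ω₁, ω₂, ω₃, ω₄, ω₆}, {ω₁, ω₂, ω₃, ω₅, ω₆}, {ω₁, ω₂, ω₄, ω₅, ω₆}, {ω₁, ω₃, ω₄, ω₅, ω₆}, X }

Trace:
Seed the family with ℰ together with ∅ and X: { {}, {ω₂, ω₄}, {ω₃, ω₄}, {ω₁, ω₂, ω₃, ω₆}, X }.
Iteration 1: 5 new —
  {ω₄, ω₅}  = {ω₁, ω₂, ω₃, ω₆}ᶜ
  {ω₂, ω₃, ω₄}  = {ω₃, ω₄} ∪ {ω₂, ω₄}
  {ω₁, ω₂, ω₅, ω₆}  = {ω₃, ω₄}ᶜ
  {ω₁, ω₃, ω₅, ω₆}  = {ω₂, ω₄}ᶜ
  {ω₁, ω₂, ω₃, ω₄, ω₆}  = {ω₃, ω₄} ∪ {ω₁, ω₂, ω₃, ω₆}
  (now 10)
Iteration 2. New:
  {ω₅}  = {ω₁, ω₂, ω₃, ω₄, ω₆}ᶜ
  {ω₁, ω₅, ω₆}  = {ω₂, ω₃, ω₄}ᶜ
  {ω₂, ω₄, ω₅}  = {ω₄, ω₅} ∪ {ω₂, ω₄}
  {ω₃, ω₄, ω₅}  = {ω₃, ω₄} ∪ {ω₄, ω₅}
  {ω₂, ω₃, ω₄, ω₅}  = {ω₄, ω₅} ∪ {ω₂, ω₃, ω₄}
  {ω₁, ω₂, ω₃, ω₅, ω₆}  = {ω₁, ω₃, ω₅, ω₆} ∪ {ω₁, ω₂, ω₃, ω₆}
  {ω₁, ω₂, ω₄, ω₅, ω₆}  = {ω₄, ω₅} ∪ {ω₁, ω₂, ω₅, ω₆}
  {ω₁, ω₃, ω₄, ω₅, ω₆}  = {ω₁, ω₃, ω₅, ω₆} ∪ {ω₃, ω₄}
  (now 18)
Iteration 3 adds 7:
  {ω₂}  = {ω₁, ω₃, ω₄, ω₅, ω₆}ᶜ
  {ω₃}  = {ω₁, ω₂, ω₄, ω₅, ω₆}ᶜ
  {ω₄}  = {ω₁, ω₂, ω₃, ω₅, ω₆}ᶜ
  {ω₁, ω₆}  = {ω₂, ω₃, ω₄, ω₅}ᶜ
  {ω₁, ω₂, ω₆}  = {ω₃, ω₄, ω₅}ᶜ
  {ω₁, ω₃, ω₆}  = {ω₂, ω₄, ω₅}ᶜ
  {ω₁, ω₄, ω₅, ω₆}  = {ω₄, ω₅} ∪ {ω₁, ω₅, ω₆}
  (now 25)
Iteration 4. New:
  {ω₂, ω₃}  = {ω₁, ω₄, ω₅, ω₆}ᶜ
  {ω₂, ω₅}  = {ω₂} ∪ {ω₅}
  {ω₃, ω₅}  = {ω₅} ∪ {ω₃}
  {ω₁, ω₄, ω₆}  = {ω₁, ω₆} ∪ {ω₄}
  {ω₁, ω₂, ω₄, ω₆}  = {ω₁, ω₆} ∪ {ω₂, ω₄}
  {ω₁, ω₃, ω₄, ω₆}  = {ω₃, ω₄} ∪ {ω₁, ω₃, ω₆}
  (now 31)
Iteration 5: +1 →
  {ω₂, ω₃, ω₅}  = {ω₁, ω₄, ω₆}ᶜ
  (now 32)
After Iteration 6 the family is unchanged; done.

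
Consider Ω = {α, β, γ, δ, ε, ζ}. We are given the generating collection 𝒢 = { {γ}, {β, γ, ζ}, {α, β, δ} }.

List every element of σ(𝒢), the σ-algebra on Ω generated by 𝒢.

Start: 𝒢 ∪ {∅, Ω} = { {}, {γ}, {α, β, δ}, {β, γ, ζ}, Ω }.
Pass 1 adds 5:
  {α, δ, ε}  = ᶜ of {β, γ, ζ}
  {γ, ε, ζ}  = ᶜ of {α, β, δ}
  {α, β, γ, δ}  = {γ} ∪ {α, β, δ}
  {α, β, γ, δ, ζ}  = {β, γ, ζ} ∪ {α, β, δ}
  {α, β, δ, ε, ζ}  = ᶜ of {γ}
  [10 total]
Pass 2 adds 7:
  {ε}  = ᶜ of {α, β, γ, δ, ζ}
  {ε, ζ}  = ᶜ of {α, β, γ, δ}
  {α, β, δ, ε}  = {α, δ, ε} ∪ {α, β, δ}
  {α, γ, δ, ε}  = {α, δ, ε} ∪ {γ}
  {β, γ, ε, ζ}  = {β, γ, ζ} ∪ {γ, ε, ζ}
  {α, β, γ, δ, ε}  = {α, δ, ε} ∪ {α, β, γ, δ}
  {α, γ, δ, ε, ζ}  = {α, δ, ε} ∪ {γ, ε, ζ}
  [17 total]
Pass 3: 7 new —
  {β}  = ᶜ of {α, γ, δ, ε, ζ}
  {ζ}  = ᶜ of {α, β, γ, δ, ε}
  {α, δ}  = ᶜ of {β, γ, ε, ζ}
  {β, ζ}  = ᶜ of {α, γ, δ, ε}
  {γ, ε}  = {γ} ∪ {ε}
  {γ, ζ}  = ᶜ of {α, β, δ, ε}
  {α, δ, ε, ζ}  = {α, δ, ε} ∪ {ε, ζ}
  [24 total]
Pass 4 (8 new):
  {β, γ}  = ᶜ of {α, δ, ε, ζ}
  {β, ε}  = {β} ∪ {ε}
  {α, γ, δ}  = {γ} ∪ {α, δ}
  {α, δ, ζ}  = {ζ} ∪ {α, δ}
  {β, γ, ε}  = {β} ∪ {γ, ε}
  {β, ε, ζ}  = {ε, ζ} ∪ {β}
  {α, β, δ, ζ}  = ᶜ of {γ, ε}
  {α, γ, δ, ζ}  = {α, δ} ∪ {γ, ζ}
  [32 total]
After Pass 5 the family is unchanged; done.

σ(𝒢) = { {}, {β}, {γ}, {ε}, {ζ}, {α, δ}, {β, γ}, {β, ε}, {β, ζ}, {γ, ε}, {γ, ζ}, {ε, ζ}, {α, β, δ}, {α, γ, δ}, {α, δ, ε}, {α, δ, ζ}, {β, γ, ε}, {β, γ, ζ}, {β, ε, ζ}, {γ, ε, ζ}, {α, β, γ, δ}, {α, β, δ, ε}, {α, β, δ, ζ}, {α, γ, δ, ε}, {α, γ, δ, ζ}, {α, δ, ε, ζ}, {β, γ, ε, ζ}, {α, β, γ, δ, ε}, {α, β, γ, δ, ζ}, {α, β, δ, ε, ζ}, {α, γ, δ, ε, ζ}, Ω }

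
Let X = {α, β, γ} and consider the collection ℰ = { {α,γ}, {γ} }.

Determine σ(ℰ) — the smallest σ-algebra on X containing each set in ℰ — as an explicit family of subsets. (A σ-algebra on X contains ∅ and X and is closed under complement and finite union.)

σ(ℰ) = { {}, {α}, {β}, {γ}, {α,β}, {α,γ}, {β,γ}, X }

Derivation:
Begin from { {}, {γ}, {α,γ}, X } (that is, ℰ plus ∅ and X).
Step 1. New:
  {β}  = {α,γ}ᶜ
  {α,β}  = {γ}ᶜ
  [6 total]
Step 2. New:
  {β,γ}  = {γ} ∪ {β}
  [7 total]
Step 3: +1 →
  {α}  = {β,γ}ᶜ
  [8 total]
Step 4: closed — nothing new.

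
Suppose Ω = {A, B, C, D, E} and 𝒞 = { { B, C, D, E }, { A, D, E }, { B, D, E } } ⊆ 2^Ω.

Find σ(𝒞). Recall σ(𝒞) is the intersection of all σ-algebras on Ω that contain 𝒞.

Seed the family with 𝒞 together with ∅ and Ω: { ∅, { A, D, E }, { B, D, E }, { B, C, D, E }, Ω }.
Step 1 adds 4:
  { A }  = complement { B, C, D, E }
  { A, C }  = complement { B, D, E }
  { B, C }  = complement { A, D, E }
  { A, B, D, E }  = { A, D, E } ∪ { B, D, E }
  (now 9)
Step 2: 3 new —
  { C }  = complement { A, B, D, E }
  { A, B, C }  = { B, C } ∪ { A, C }
  { A, C, D, E }  = { A, D, E } ∪ { A, C }
  (now 12)
Step 3. New:
  { B }  = complement { A, C, D, E }
  { D, E }  = complement { A, B, C }
  (now 14)
Step 4. New:
  { A, B }  = { B } ∪ { A }
  { C, D, E }  = { C } ∪ { D, E }
  (now 16)
Step 5: stable.

σ(𝒞) = { ∅, { A }, { B }, { C }, { A, B }, { A, C }, { B, C }, { D, E }, { A, B, C }, { A, D, E }, { B, D, E }, { C, D, E }, { A, B, D, E }, { A, C, D, E }, { B, C, D, E }, Ω }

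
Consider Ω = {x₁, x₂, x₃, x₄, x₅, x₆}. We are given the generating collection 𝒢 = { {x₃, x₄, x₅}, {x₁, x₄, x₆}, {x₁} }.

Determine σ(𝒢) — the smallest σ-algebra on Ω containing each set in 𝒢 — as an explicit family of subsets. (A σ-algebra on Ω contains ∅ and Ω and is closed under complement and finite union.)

σ(𝒢) = { {}, {x₁}, {x₂}, {x₄}, {x₆}, {x₁, x₂}, {x₁, x₄}, {x₁, x₆}, {x₂, x₄}, {x₂, x₆}, {x₃, x₅}, {x₄, x₆}, {x₁, x₂, x₄}, {x₁, x₂, x₆}, {x₁, x₃, x₅}, {x₁, x₄, x₆}, {x₂, x₃, x₅}, {x₂, x₄, x₆}, {x₃, x₄, x₅}, {x₃, x₅, x₆}, {x₁, x₂, x₃, x₅}, {x₁, x₂, x₄, x₆}, {x₁, x₃, x₄, x₅}, {x₁, x₃, x₅, x₆}, {x₂, x₃, x₄, x₅}, {x₂, x₃, x₅, x₆}, {x₃, x₄, x₅, x₆}, {x₁, x₂, x₃, x₄, x₅}, {x₁, x₂, x₃, x₅, x₆}, {x₁, x₃, x₄, x₅, x₆}, {x₂, x₃, x₄, x₅, x₆}, Ω }

Trace:
Seed the family with 𝒢 together with ∅ and Ω: { {}, {x₁}, {x₁, x₄, x₆}, {x₃, x₄, x₅}, Ω }.
Step 1 adds 5:
  {x₁, x₂, x₆}  = {x₃, x₄, x₅}ᶜ
  {x₂, x₃, x₅}  = {x₁, x₄, x₆}ᶜ
  {x₁, x₃, x₄, x₅}  = {x₃, x₄, x₅} ∪ {x₁}
  {x₁, x₃, x₄, x₅, x₆}  = {x₃, x₄, x₅} ∪ {x₁, x₄, x₆}
  {x₂, x₃, x₄, x₅, x₆}  = {x₁}ᶜ
  [10 total]
Step 2: +7 →
  {x₂}  = {x₁, x₃, x₄, x₅, x₆}ᶜ
  {x₂, x₆}  = {x₁, x₃, x₄, x₅}ᶜ
  {x₁, x₂, x₃, x₅}  = {x₂, x₃, x₅} ∪ {x₁}
  {x₁, x₂, x₄, x₆}  = {x₁, x₄, x₆} ∪ {x₁, x₂, x₆}
  {x₂, x₃, x₄, x₅}  = {x₃, x₄, x₅} ∪ {x₂, x₃, x₅}
  {x₁, x₂, x₃, x₄, x₅}  = {x₂, x₃, x₅} ∪ {x₁, x₃, x₄, x₅}
  {x₁, x₂, x₃, x₅, x₆}  = {x₂, x₃, x₅} ∪ {x₁, x₂, x₆}
  [17 total]
Step 3 adds 7:
  {x₄}  = {x₁, x₂, x₃, x₅, x₆}ᶜ
  {x₆}  = {x₁, x₂, x₃, x₄, x₅}ᶜ
  {x₁, x₂}  = {x₂} ∪ {x₁}
  {x₁, x₆}  = {x₂, x₃, x₄, x₅}ᶜ
  {x₃, x₅}  = {x₁, x₂, x₄, x₆}ᶜ
  {x₄, x₆}  = {x₁, x₂, x₃, x₅}ᶜ
  {x₂, x₃, x₅, x₆}  = {x₂, x₃, x₅} ∪ {x₂, x₆}
  [24 total]
Step 4 (8 new):
  {x₁, x₄}  = {x₂, x₃, x₅, x₆}ᶜ
  {x₂, x₄}  = {x₂} ∪ {x₄}
  {x₁, x₂, x₄}  = {x₁, x₂} ∪ {x₄}
  {x₁, x₃, x₅}  = {x₁} ∪ {x₃, x₅}
  {x₂, x₄, x₆}  = {x₂} ∪ {x₄, x₆}
  {x₃, x₅, x₆}  = {x₆} ∪ {x₃, x₅}
  {x₁, x₃, x₅, x₆}  = {x₁, x₆} ∪ {x₃, x₅}
  {x₃, x₄, x₅, x₆}  = {x₁, x₂}ᶜ
  [32 total]
Step 5 adds nothing — fixpoint reached.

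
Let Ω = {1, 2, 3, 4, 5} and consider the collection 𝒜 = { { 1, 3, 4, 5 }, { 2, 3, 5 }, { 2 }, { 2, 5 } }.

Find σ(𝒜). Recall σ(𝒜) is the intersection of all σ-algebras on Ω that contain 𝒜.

Seed the family with 𝒜 together with ∅ and Ω: { {}, { 2 }, { 2, 5 }, { 2, 3, 5 }, { 1, 3, 4, 5 }, Ω }.
Step 1 adds 2:
  { 1, 4 }  = Ω∖{ 2, 3, 5 }
  { 1, 3, 4 }  = Ω∖{ 2, 5 }
  [8 total]
Step 2 adds 3:
  { 1, 2, 4 }  = { 2 } ∪ { 1, 4 }
  { 1, 2, 3, 4 }  = { 2 } ∪ { 1, 3, 4 }
  { 1, 2, 4, 5 }  = { 2, 5 } ∪ { 1, 4 }
  [11 total]
Step 3 (3 new):
  { 3 }  = Ω∖{ 1, 2, 4, 5 }
  { 5 }  = Ω∖{ 1, 2, 3, 4 }
  { 3, 5 }  = Ω∖{ 1, 2, 4 }
  [14 total]
Step 4 (2 new):
  { 2, 3 }  = { 3 } ∪ { 2 }
  { 1, 4, 5 }  = { 1, 4 } ∪ { 5 }
  [16 total]
After Step 5 the family is unchanged; done.

Therefore σ(𝒜) = { {}, { 2 }, { 3 }, { 5 }, { 1, 4 }, { 2, 3 }, { 2, 5 }, { 3, 5 }, { 1, 2, 4 }, { 1, 3, 4 }, { 1, 4, 5 }, { 2, 3, 5 }, { 1, 2, 3, 4 }, { 1, 2, 4, 5 }, { 1, 3, 4, 5 }, Ω } (|σ(𝒜)| = 16).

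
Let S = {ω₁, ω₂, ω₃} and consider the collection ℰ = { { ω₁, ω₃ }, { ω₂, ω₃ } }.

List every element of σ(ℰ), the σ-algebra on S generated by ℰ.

Start: ℰ ∪ {∅, S} = { {  }, { ω₁, ω₃ }, { ω₂, ω₃ }, S }.
Round 1. New:
  { ω₁ }  = S∖{ ω₂, ω₃ }
  { ω₂ }  = S∖{ ω₁, ω₃ }
  [6 total]
Round 2. New:
  { ω₁, ω₂ }  = { ω₂ } ∪ { ω₁ }
  [7 total]
Round 3 (1 new):
  { ω₃ }  = S∖{ ω₁, ω₂ }
  [8 total]
Round 4: already closed under ᶜ and ∪.

σ(ℰ) = { {  }, { ω₁ }, { ω₂ }, { ω₃ }, { ω₁, ω₂ }, { ω₁, ω₃ }, { ω₂, ω₃ }, S }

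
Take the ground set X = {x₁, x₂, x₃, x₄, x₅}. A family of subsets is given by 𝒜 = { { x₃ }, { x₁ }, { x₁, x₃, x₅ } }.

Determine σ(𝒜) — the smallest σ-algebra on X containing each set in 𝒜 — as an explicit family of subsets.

σ(𝒜) = { {}, { x₁ }, { x₃ }, { x₅ }, { x₁, x₃ }, { x₁, x₅ }, { x₂, x₄ }, { x₃, x₅ }, { x₁, x₂, x₄ }, { x₁, x₃, x₅ }, { x₂, x₃, x₄ }, { x₂, x₄, x₅ }, { x₁, x₂, x₃, x₄ }, { x₁, x₂, x₄, x₅ }, { x₂, x₃, x₄, x₅ }, X }

Check:
Take S₀ = 𝒜 ∪ {∅, X} = { {}, { x₁ }, { x₃ }, { x₁, x₃, x₅ }, X }.
Step 1: +4 →
  { x₁, x₃ }  = { x₃ } ∪ { x₁ }
  { x₂, x₄ }  = { x₁, x₃, x₅ }ᶜ
  { x₁, x₂, x₄, x₅ }  = { x₃ }ᶜ
  { x₂, x₃, x₄, x₅ }  = { x₁ }ᶜ
Step 2: 4 new —
  { x₁, x₂, x₄ }  = { x₂, x₄ } ∪ { x₁ }
  { x₂, x₃, x₄ }  = { x₃ } ∪ { x₂, x₄ }
  { x₂, x₄, x₅ }  = { x₁, x₃ }ᶜ
  { x₁, x₂, x₃, x₄ }  = { x₁, x₃ } ∪ { x₂, x₄ }
Step 3: +3 →
  { x₅ }  = { x₁, x₂, x₃, x₄ }ᶜ
  { x₁, x₅ }  = { x₂, x₃, x₄ }ᶜ
  { x₃, x₅ }  = { x₁, x₂, x₄ }ᶜ
Step 4 adds nothing — fixpoint reached.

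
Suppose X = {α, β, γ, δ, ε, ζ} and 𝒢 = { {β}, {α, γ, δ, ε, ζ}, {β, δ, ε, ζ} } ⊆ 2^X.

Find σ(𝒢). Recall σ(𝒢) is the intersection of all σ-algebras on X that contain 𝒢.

Initial family (5 sets): { {}, {β}, {β, δ, ε, ζ}, {α, γ, δ, ε, ζ}, X }.
Step 1: +1 →
  {α, γ}  = complement {β, δ, ε, ζ}
  [6 total]
Step 2 (1 new):
  {α, β, γ}  = {β} ∪ {α, γ}
  [7 total]
Step 3 adds 1:
  {δ, ε, ζ}  = complement {α, β, γ}
  [8 total]
Step 4: no new sets; the family is a σ-algebra.

σ(𝒢) = { {}, {β}, {α, γ}, {α, β, γ}, {δ, ε, ζ}, {β, δ, ε, ζ}, {α, γ, δ, ε, ζ}, X }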